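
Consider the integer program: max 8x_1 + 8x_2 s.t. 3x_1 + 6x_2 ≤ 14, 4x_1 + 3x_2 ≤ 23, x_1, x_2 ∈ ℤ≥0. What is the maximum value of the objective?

The continuous relaxation peaks at (4.67, 0) with value 37.33; rounding to a feasible lattice point costs some objective.
(x_1,x_2)=(4,0): 3·4+6·0=12≤14, 4·4+3·0=16≤23, objective 32.
(x_1,x_2)=(3,0): 3·3+6·0=9≤14, 4·3+3·0=12≤23, objective 24.
The best lattice point is (4,0), giving 32.

32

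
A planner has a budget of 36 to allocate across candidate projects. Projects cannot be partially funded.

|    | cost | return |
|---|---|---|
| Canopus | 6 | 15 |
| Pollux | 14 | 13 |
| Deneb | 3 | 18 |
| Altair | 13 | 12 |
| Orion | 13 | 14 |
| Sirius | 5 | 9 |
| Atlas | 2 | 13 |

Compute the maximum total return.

69

Allowing fractional choices, the relaxed optimum would be about 75.5, but projects are indivisible.
Canopus + Deneb + Orion + Sirius + Atlas: cost 6 + 3 + 13 + 5 + 2 = 29 ≤ 36, return 15 + 18 + 14 + 9 + 13 = 69.
Canopus + Pollux + Deneb + Sirius + Atlas: cost 6 + 14 + 3 + 5 + 2 = 30 ≤ 36, return 15 + 13 + 18 + 9 + 13 = 68.
Best is Canopus, Deneb, Orion, Sirius, and Atlas with total return 69.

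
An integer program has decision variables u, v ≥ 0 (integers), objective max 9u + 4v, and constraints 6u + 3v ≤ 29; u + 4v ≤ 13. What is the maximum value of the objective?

40

(u,v)=(4,1): 6·4+3·1=27≤29, 1·4+4·1=8≤13, objective 40.
(u,v)=(4,0): 6·4+3·0=24≤29, 1·4+4·0=4≤13, objective 36.
(u,v)=(3,2): 6·3+3·2=24≤29, 1·3+4·2=11≤13, objective 35.
(u,v)=(3,1): 6·3+3·1=21≤29, 1·3+4·1=7≤13, objective 31.
The best lattice point is (4,1), giving 40.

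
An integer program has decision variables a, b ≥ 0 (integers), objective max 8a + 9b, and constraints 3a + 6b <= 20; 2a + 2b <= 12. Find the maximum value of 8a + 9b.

48

The continuous relaxation peaks at (5.33, 0.667) with value 48.67; rounding to a feasible lattice point costs some objective.
(a,b)=(6,0) is feasible, giving 48.
(a,b)=(4,1) is feasible, giving 41.
(a,b)=(5,0) is feasible, giving 40.
(a,b)=(4,0) is feasible, giving 32.
The best lattice point is (6,0), giving 48.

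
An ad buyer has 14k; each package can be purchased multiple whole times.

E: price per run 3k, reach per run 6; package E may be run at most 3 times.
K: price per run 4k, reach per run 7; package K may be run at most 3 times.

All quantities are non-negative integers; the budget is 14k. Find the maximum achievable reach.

This is a bounded integer knapsack.
E has the best ratio (6/3); taking only E gives at most 3×6 = 18 (stopped by the supply cap of 3).
Mixing does better — 2×E and 2×K: price 14 ≤ 14, reach 2·6 + 2·7 = 26.

26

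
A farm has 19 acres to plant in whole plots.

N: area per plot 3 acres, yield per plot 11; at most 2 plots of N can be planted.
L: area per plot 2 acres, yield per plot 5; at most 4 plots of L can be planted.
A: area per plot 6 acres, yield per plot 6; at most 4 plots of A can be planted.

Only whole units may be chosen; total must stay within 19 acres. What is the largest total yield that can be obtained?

43

N has the best ratio (11/3); taking only N gives at most 2×11 = 22 (stopped by the supply cap of 2).
Mixing does better — 2×N, 3×L, and 1×A: area 18 ≤ 19, yield 2·11 + 3·5 + 1·6 = 43.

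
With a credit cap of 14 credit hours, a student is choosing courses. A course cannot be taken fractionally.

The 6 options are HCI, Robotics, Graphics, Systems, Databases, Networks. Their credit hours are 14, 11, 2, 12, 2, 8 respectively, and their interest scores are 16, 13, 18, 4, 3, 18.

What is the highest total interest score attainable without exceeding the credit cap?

39

Take Graphics, Databases, and Networks: credit hours 2 + 2 + 8 = 12 ≤ 14, interest score 18 + 3 + 18 = 39.
No other feasible combination does better.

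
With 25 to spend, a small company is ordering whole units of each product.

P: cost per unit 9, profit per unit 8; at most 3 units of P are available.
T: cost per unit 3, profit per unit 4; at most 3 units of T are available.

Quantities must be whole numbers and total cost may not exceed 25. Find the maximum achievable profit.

24

T has the best ratio (4/3); taking only T gives at most 3×4 = 12 (stopped by the supply cap of 3).
Mixing does better — 2×P and 2×T: cost 24 ≤ 25, profit 2·8 + 2·4 = 24.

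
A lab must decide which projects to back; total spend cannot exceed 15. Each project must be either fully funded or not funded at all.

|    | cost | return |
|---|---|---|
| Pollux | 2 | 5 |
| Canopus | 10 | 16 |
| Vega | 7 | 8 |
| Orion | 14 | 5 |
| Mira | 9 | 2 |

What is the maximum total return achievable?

21

Take Pollux and Canopus: cost 2 + 10 = 12 ≤ 15, return 5 + 16 = 21.
No other feasible combination does better.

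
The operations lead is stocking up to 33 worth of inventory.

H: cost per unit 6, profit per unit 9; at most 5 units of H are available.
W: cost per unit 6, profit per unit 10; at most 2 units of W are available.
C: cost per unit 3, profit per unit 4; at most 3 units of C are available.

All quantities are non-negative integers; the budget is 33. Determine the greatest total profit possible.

51

Take 3×H, 2×W, and 1×C: cost 33 ≤ 33, profit 3·9 + 2·10 + 1·4 = 51.
W has the best ratio (10/6) and is taken to its limit of 2; remaining capacity is filled optimally with the others.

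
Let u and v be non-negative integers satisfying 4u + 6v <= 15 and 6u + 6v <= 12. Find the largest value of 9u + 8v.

(u,v)=(2,0): 4·2+6·0=8≤15, 6·2+6·0=12≤12, objective 18.
(u,v)=(1,1): 4·1+6·1=10≤15, 6·1+6·1=12≤12, objective 17.
(u,v)=(1,0): 4·1+6·0=4≤15, 6·1+6·0=6≤12, objective 9.
No feasible integer point exceeds 18.

18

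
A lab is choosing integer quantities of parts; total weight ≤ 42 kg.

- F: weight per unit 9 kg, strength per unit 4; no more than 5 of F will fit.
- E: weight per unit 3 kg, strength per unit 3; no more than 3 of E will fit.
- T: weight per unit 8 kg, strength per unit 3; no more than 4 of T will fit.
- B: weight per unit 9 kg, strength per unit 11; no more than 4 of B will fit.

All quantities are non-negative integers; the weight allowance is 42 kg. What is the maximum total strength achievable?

50

Take 2×E and 4×B: weight 42 ≤ 42, strength 2·3 + 4·11 = 50.
B has the best ratio (11/9) and is taken to its limit of 4; remaining capacity is filled optimally with the others.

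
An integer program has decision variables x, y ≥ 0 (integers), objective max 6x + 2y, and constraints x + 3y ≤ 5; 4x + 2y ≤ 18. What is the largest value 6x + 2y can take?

24

(x,y)=(4,0): 1·4+3·0=4≤5, 4·4+2·0=16≤18, objective 24.
(x,y)=(3,0): 1·3+3·0=3≤5, 4·3+2·0=12≤18, objective 18.
No feasible integer point exceeds 24.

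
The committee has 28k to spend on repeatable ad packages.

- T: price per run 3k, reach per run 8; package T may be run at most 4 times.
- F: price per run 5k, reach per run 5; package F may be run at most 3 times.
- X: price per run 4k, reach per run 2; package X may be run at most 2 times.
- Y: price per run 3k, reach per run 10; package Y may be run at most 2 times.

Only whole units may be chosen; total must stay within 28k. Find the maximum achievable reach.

Y has the best ratio (10/3); taking only Y gives at most 2×10 = 20 (stopped by the supply cap of 2).
Mixing does better — 4×T, 2×F, and 2×Y: price 28 ≤ 28, reach 4·8 + 2·5 + 2·10 = 62.

62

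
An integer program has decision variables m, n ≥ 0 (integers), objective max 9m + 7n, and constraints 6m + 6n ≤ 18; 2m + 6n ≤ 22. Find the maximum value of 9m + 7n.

27

(m,n)=(3,0): 6·3+6·0=18≤18, 2·3+6·0=6≤22, objective 27.
(m,n)=(2,1): 6·2+6·1=18≤18, 2·2+6·1=10≤22, objective 25.
Maximum is 27 at (m,n)=(3,0).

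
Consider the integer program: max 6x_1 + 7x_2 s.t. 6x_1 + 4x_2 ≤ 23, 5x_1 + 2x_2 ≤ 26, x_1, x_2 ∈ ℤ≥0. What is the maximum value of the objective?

35

Relaxing integrality, the LP optimum is 40.25 at (x_1,x_2) = (0, 5.75), which is not an integer point.
(x_1,x_2)=(0,5): 6·0+4·5=20≤23, 5·0+2·5=10≤26, objective 35.
(x_1,x_2)=(1,4): 6·1+4·4=22≤23, 5·1+2·4=13≤26, objective 34.
Maximum is 35 at (x_1,x_2)=(0,5).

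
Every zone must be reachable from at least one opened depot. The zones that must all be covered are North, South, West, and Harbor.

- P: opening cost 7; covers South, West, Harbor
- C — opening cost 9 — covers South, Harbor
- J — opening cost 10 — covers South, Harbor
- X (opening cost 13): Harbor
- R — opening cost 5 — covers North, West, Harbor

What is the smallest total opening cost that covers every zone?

12

Choose P and R: together they cover North, South, West, Harbor — every zone.
Total opening cost: 7 + 5 = 12.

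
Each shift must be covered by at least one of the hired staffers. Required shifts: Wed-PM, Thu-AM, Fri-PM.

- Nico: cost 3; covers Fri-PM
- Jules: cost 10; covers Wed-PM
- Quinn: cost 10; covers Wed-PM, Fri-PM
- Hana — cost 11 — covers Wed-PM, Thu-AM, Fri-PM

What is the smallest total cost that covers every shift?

Hana alone covers Wed-PM, Thu-AM, Fri-PM — every shift.
Total cost: 11.

11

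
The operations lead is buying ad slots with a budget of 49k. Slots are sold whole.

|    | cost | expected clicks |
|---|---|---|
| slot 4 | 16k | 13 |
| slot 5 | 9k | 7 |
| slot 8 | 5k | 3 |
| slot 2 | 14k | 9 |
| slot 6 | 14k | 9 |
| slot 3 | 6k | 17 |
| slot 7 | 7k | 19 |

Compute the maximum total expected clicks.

Allowing fractional choices, the relaxed optimum would be about 63.1, but ad slots are indivisible.
slot 4 + slot 8 + slot 6 + slot 3 + slot 7: cost 16 + 5 + 14 + 6 + 7 = 48 ≤ 49, expected clicks 13 + 3 + 9 + 17 + 19 = 61.
slot 4 + slot 8 + slot 2 + slot 3 + slot 7: cost 16 + 5 + 14 + 6 + 7 = 48 ≤ 49, expected clicks 13 + 3 + 9 + 17 + 19 = 61.
slot 4 + slot 5 + slot 8 + slot 3 + slot 7: cost 16 + 9 + 5 + 6 + 7 = 43 ≤ 49, expected clicks 13 + 7 + 3 + 17 + 19 = 59.
The maximum expected clicks is 61; one optimal choice is slot 4, slot 8, slot 2, slot 3, and slot 7.

61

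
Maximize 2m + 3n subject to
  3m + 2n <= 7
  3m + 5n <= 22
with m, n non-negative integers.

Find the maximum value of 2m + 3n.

9

Relaxing integrality, the LP optimum is 10.50 at (m,n) = (0, 3.5), which is not an integer point.
(m,n)=(0,3): 3·0+2·3=6≤7, 3·0+5·3=15≤22, objective 9.
(m,n)=(1,2): 3·1+2·2=7≤7, 3·1+5·2=13≤22, objective 8.
(m,n)=(0,2): 3·0+2·2=4≤7, 3·0+5·2=10≤22, objective 6.
The best lattice point is (0,3), giving 9.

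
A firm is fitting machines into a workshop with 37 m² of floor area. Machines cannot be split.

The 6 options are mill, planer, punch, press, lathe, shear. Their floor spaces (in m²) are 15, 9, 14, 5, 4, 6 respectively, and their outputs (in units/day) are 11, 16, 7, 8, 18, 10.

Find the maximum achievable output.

Allowing fractional choices, the relaxed optimum would be about 61.5, but machines are indivisible.
mill + planer + lathe + shear: floor space 15 + 9 + 4 + 6 = 34 ≤ 37, output 11 + 16 + 18 + 10 = 55.
mill + planer + press + lathe: floor space 15 + 9 + 5 + 4 = 33 ≤ 37, output 11 + 16 + 8 + 18 = 53.
Best is mill, planer, lathe, and shear with total output 55.

55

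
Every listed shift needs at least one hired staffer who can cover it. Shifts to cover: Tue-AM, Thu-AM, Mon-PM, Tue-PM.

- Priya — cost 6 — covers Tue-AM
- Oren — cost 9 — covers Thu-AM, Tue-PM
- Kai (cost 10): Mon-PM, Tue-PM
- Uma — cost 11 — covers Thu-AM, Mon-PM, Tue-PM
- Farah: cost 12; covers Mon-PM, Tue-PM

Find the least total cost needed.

Choose Priya and Uma: together they cover Tue-AM, Thu-AM, Mon-PM, Tue-PM — every shift.
Total cost: 6 + 11 = 17.
No cover costs less than 17.

17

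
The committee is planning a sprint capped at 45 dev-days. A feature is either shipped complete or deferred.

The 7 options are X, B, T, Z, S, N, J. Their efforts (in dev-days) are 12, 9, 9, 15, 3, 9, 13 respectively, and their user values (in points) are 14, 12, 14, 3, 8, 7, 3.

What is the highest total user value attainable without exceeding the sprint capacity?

55

Treat it as a binary knapsack problem.
Take X, B, T, S, and N: effort 12 + 9 + 9 + 3 + 9 = 42 ≤ 45, user value 14 + 12 + 14 + 8 + 7 = 55.
No other feasible combination does better.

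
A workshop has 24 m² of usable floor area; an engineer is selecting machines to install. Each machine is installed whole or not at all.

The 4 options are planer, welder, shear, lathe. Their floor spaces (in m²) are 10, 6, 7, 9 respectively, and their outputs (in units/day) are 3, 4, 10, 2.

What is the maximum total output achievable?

Take planer, welder, and shear: floor space 10 + 6 + 7 = 23 ≤ 24, output 3 + 4 + 10 = 17.
No other feasible combination does better.

17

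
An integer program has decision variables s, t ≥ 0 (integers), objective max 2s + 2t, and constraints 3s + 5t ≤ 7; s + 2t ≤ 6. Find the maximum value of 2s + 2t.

4

Relaxing integrality, the LP optimum is 4.67 at (s,t) = (2.33, 0), which is not an integer point.
(s,t)=(2,0): 3·2+5·0=6≤7, 1·2+2·0=2≤6, objective 4.
(s,t)=(1,0): 3·1+5·0=3≤7, 1·1+2·0=1≤6, objective 2.
Maximum is 4 at (s,t)=(2,0).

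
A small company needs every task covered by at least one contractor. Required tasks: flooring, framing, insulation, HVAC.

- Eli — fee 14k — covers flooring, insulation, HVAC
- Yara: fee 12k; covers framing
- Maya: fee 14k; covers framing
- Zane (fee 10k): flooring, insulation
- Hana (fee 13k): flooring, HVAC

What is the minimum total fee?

Choose Eli and Yara: together they cover flooring, framing, insulation, HVAC — every task.
Total fee: 14 + 12 = 26.
No cover costs less than 26.

26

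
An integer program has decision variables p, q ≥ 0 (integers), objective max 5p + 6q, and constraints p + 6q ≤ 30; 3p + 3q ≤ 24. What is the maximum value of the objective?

44

(p,q)=(4,4) is feasible, giving 44.
(p,q)=(5,3) is feasible, giving 43.
(p,q)=(3,4) is feasible, giving 39.
The best lattice point is (4,4), giving 44.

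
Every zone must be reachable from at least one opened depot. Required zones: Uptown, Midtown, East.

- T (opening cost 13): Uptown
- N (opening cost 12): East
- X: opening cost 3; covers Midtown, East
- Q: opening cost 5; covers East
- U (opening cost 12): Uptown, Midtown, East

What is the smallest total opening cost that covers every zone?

The greedy cost-per-new-zone heuristic would pick X and U for 15, but a cheaper cover exists.
U alone covers Uptown, Midtown, East — every zone.
Total opening cost: 12.
No cover costs less than 12.

12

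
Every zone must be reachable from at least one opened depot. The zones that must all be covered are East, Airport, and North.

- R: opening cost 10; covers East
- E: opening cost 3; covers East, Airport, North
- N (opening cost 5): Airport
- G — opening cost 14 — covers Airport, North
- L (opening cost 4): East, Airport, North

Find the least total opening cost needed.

E alone covers East, Airport, North — every zone.
Total opening cost: 3.
No cover costs less than 3.

3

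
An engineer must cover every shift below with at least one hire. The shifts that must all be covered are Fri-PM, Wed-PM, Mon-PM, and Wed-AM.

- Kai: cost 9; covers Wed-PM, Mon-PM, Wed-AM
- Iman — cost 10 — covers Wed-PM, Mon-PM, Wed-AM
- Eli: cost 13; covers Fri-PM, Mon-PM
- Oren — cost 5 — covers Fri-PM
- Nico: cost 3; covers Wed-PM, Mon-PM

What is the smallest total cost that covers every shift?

14

This is a weighted set-cover instance.
The greedy cost-per-new-shift heuristic would pick Nico, Oren, and Kai for 17, but a cheaper cover exists.
Choose Kai and Oren: together they cover Fri-PM, Wed-PM, Mon-PM, Wed-AM — every shift.
Total cost: 9 + 5 = 14.
No cover costs less than 14.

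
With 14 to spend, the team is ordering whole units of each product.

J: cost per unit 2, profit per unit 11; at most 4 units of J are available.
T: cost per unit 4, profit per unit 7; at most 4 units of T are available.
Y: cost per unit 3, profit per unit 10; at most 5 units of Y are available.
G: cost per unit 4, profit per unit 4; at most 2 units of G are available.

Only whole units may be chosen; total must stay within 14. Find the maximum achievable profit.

This is a bounded integer knapsack.
J has the best ratio (11/2); taking only J gives at most 4×11 = 44 (stopped by the supply cap of 4).
Mixing does better — 4×J and 2×Y: cost 14 ≤ 14, profit 4·11 + 2·10 = 64.

64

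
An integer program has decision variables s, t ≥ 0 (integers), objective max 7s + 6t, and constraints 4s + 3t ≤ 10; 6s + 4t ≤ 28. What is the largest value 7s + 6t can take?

19

The continuous relaxation peaks at (0, 3.33) with value 20.00; rounding to a feasible lattice point costs some objective.
(s,t)=(1,2) is feasible, giving 19.
(s,t)=(0,3) is feasible, giving 18.
The best lattice point is (1,2), giving 19.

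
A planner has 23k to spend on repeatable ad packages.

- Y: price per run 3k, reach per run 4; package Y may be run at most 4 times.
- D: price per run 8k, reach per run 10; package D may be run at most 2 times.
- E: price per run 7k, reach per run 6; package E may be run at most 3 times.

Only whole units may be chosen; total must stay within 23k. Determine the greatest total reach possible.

28

2×D and 1×E: price 23 ≤ 23, reach 2·10 + 1·6 = 26.
2×Y and 2×D: price 22 ≤ 23, reach 2·4 + 2·10 = 28.
Best is 28.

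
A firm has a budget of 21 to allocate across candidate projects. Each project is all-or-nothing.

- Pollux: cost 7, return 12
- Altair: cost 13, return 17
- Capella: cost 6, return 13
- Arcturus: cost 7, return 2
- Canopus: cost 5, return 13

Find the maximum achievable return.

Altair + Capella: cost 13 + 6 = 19 ≤ 21, return 17 + 13 = 30.
Altair + Canopus: cost 13 + 5 = 18 ≤ 21, return 17 + 13 = 30.
Pollux + Capella + Canopus: cost 7 + 6 + 5 = 18 ≤ 21, return 12 + 13 + 13 = 38.
Best is Pollux, Capella, and Canopus with total return 38.

38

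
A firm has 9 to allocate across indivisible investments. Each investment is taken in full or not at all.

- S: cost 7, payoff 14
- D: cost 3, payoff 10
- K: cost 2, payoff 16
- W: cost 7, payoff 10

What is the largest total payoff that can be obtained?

30

Treat it as a binary knapsack problem.
S + K: cost 7 + 2 = 9 ≤ 9, payoff 14 + 16 = 30.
D + K: cost 3 + 2 = 5 ≤ 9, payoff 10 + 16 = 26.
K + W: cost 2 + 7 = 9 ≤ 9, payoff 16 + 10 = 26.
Best is S and K with total payoff 30.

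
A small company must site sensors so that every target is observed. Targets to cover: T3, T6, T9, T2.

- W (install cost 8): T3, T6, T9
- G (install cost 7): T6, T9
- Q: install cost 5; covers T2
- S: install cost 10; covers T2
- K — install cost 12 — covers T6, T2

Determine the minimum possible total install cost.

13

This is a weighted set-cover instance.
Choose W and Q: together they cover T3, T6, T9, T2 — every target.
Total install cost: 8 + 5 = 13.
No cover costs less than 13.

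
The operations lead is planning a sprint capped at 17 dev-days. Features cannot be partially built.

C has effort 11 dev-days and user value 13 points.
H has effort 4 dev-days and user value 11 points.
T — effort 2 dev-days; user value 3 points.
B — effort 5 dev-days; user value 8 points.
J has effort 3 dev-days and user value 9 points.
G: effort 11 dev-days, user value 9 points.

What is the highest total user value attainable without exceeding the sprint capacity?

31

Allowing fractional choices, the relaxed optimum would be about 34.5, but features are indivisible.
H + B + J: effort 4 + 5 + 3 = 12 ≤ 17, user value 11 + 8 + 9 = 28.
H + T + B + J: effort 4 + 2 + 5 + 3 = 14 ≤ 17, user value 11 + 3 + 8 + 9 = 31.
Best is H, T, B, and J with total user value 31.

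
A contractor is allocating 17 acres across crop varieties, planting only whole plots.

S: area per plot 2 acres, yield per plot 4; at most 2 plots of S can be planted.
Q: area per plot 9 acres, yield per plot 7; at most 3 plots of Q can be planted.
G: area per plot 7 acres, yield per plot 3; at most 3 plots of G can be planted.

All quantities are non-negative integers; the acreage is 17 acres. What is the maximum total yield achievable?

15

This is a bounded integer knapsack.
1×S and 1×Q: area 11 ≤ 17, yield 1·4 + 1·7 = 11.
2×S and 1×Q: area 13 ≤ 17, yield 2·4 + 1·7 = 15.
Best is 15.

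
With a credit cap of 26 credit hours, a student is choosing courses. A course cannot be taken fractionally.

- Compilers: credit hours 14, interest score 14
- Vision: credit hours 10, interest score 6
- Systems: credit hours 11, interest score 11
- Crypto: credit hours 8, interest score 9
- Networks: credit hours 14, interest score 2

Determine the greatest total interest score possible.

Take Compilers and Systems: credit hours 14 + 11 = 25 ≤ 26, interest score 14 + 11 = 25.
No other feasible combination does better.

25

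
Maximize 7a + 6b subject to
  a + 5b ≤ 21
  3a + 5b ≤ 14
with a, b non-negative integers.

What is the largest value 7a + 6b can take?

28

Relaxing integrality, the LP optimum is 32.67 at (a,b) = (4.67, 0), which is not an integer point.
(a,b)=(4,0): 1·4+5·0=4≤21, 3·4+5·0=12≤14, objective 28.
(a,b)=(3,1): 1·3+5·1=8≤21, 3·3+5·1=14≤14, objective 27.
(a,b)=(3,0): 1·3+5·0=3≤21, 3·3+5·0=9≤14, objective 21.
The best lattice point is (4,0), giving 28.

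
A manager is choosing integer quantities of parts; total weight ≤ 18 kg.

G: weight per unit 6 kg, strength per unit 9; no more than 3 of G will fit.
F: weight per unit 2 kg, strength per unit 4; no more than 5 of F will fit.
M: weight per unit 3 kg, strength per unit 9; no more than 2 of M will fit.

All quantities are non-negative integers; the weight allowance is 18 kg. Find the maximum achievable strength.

M has the best ratio (9/3); taking only M gives at most 2×9 = 18 (stopped by the supply cap of 2).
Mixing does better — 1×G, 3×F, and 2×M: weight 18 ≤ 18, strength 1·9 + 3·4 + 2·9 = 39.

39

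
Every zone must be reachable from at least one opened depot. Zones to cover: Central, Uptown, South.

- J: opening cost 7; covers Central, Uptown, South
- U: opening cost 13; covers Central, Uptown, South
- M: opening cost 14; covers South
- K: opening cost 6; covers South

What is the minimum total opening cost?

7

J alone covers Central, Uptown, South — every zone.
Total opening cost: 7.
No cover costs less than 7.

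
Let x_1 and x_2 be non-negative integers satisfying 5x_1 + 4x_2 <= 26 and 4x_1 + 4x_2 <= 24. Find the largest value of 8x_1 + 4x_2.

The continuous relaxation peaks at (5.2, 0) with value 41.60; rounding to a feasible lattice point costs some objective.
(x_1,x_2)=(5,0): 5·5+4·0=25≤26, 4·5+4·0=20≤24, objective 40.
(x_1,x_2)=(4,1): 5·4+4·1=24≤26, 4·4+4·1=20≤24, objective 36.
(x_1,x_2)=(4,0): 5·4+4·0=20≤26, 4·4+4·0=16≤24, objective 32.
Maximum is 40 at (x_1,x_2)=(5,0).

40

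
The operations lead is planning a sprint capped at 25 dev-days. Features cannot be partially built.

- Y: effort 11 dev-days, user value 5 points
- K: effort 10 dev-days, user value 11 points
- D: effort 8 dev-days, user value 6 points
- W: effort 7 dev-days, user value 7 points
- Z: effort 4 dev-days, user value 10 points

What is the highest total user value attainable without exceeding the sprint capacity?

This is a 0-1 knapsack instance.
Allowing fractional choices, the relaxed optimum would be about 31.0, but features are indivisible.
K + W + Z: effort 10 + 7 + 4 = 21 ≤ 25, user value 11 + 7 + 10 = 28.
K + D + Z: effort 10 + 8 + 4 = 22 ≤ 25, user value 11 + 6 + 10 = 27.
Best is K, W, and Z with total user value 28.

28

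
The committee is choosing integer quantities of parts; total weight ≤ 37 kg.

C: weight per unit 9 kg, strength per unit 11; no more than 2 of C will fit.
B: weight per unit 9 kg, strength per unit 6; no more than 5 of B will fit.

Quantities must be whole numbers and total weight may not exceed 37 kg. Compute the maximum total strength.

This is a bounded integer knapsack.
Take 2×C and 2×B: weight 36 ≤ 37, strength 2·11 + 2·6 = 34.
C has the best ratio (11/9) and is taken to its limit of 2; remaining capacity is filled optimally with the others.

34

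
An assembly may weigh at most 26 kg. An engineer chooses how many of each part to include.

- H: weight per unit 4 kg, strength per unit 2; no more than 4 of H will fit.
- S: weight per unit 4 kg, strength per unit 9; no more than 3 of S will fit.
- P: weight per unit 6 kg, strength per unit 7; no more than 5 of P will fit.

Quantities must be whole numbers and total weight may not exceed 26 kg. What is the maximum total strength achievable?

S has the best ratio (9/4); taking only S gives at most 3×9 = 27 (stopped by the supply cap of 3).
Mixing does better — 3×S and 2×P: weight 24 ≤ 26, strength 3·9 + 2·7 = 41.

41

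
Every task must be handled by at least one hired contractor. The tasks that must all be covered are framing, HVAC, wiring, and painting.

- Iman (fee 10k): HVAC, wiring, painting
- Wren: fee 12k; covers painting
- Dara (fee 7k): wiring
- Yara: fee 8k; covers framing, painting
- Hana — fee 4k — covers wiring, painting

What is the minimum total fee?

The greedy cost-per-new-task heuristic would pick Hana, Yara, and Iman for 22, but a cheaper cover exists.
Choose Iman and Yara: together they cover framing, HVAC, wiring, painting — every task.
Total fee: 10 + 8 = 18.
No cover costs less than 18.

18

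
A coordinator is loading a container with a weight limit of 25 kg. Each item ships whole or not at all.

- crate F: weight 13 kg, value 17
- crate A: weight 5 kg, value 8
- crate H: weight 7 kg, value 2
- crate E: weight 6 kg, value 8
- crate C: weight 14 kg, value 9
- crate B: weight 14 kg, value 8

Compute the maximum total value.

Allowing fractional choices, the relaxed optimum would be about 33.6, but items are indivisible.
crate F + crate A: weight 13 + 5 = 18 ≤ 25, value 17 + 8 = 25.
crate F + crate A + crate H: weight 13 + 5 + 7 = 25 ≤ 25, value 17 + 8 + 2 = 27.
crate F + crate A + crate E: weight 13 + 5 + 6 = 24 ≤ 25, value 17 + 8 + 8 = 33.
Best is crate F, crate A, and crate E with total value 33.

33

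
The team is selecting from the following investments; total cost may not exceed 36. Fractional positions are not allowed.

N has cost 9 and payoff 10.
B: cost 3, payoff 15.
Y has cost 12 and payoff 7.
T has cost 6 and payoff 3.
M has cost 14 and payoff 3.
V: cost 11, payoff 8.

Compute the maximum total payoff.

Allowing fractional choices, the relaxed optimum would be about 40.5, but investments are indivisible.
N + B + Y + V: cost 9 + 3 + 12 + 11 = 35 ≤ 36, payoff 10 + 15 + 7 + 8 = 40.
N + B + T + V: cost 9 + 3 + 6 + 11 = 29 ≤ 36, payoff 10 + 15 + 3 + 8 = 36.
N + B + Y + T: cost 9 + 3 + 12 + 6 = 30 ≤ 36, payoff 10 + 15 + 7 + 3 = 35.
Best is N, B, Y, and V with total payoff 40.

40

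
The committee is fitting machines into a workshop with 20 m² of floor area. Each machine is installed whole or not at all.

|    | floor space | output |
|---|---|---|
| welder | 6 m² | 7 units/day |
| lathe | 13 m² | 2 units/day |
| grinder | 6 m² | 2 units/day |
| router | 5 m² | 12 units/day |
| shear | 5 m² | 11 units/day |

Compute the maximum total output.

30

Allowing fractional choices, the relaxed optimum would be about 31.3, but machines are indivisible.
welder + router + shear: floor space 6 + 5 + 5 = 16 ≤ 20, output 7 + 12 + 11 = 30.
router + shear: floor space 5 + 5 = 10 ≤ 20, output 12 + 11 = 23.
grinder + router + shear: floor space 6 + 5 + 5 = 16 ≤ 20, output 2 + 12 + 11 = 25.
Best is welder, router, and shear with total output 30.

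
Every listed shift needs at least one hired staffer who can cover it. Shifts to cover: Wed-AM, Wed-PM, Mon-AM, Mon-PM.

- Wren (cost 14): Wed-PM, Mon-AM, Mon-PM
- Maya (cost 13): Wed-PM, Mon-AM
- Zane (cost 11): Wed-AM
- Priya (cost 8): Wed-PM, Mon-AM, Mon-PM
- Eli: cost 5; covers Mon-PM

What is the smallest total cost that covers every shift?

19

Choose Zane and Priya: together they cover Wed-AM, Wed-PM, Mon-AM, Mon-PM — every shift.
Total cost: 11 + 8 = 19.
No cover costs less than 19.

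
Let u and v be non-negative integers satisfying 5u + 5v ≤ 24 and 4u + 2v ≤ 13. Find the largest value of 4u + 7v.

28

Relaxing integrality, the LP optimum is 33.60 at (u,v) = (0, 4.8), which is not an integer point.
(u,v)=(0,4): 5·0+5·4=20≤24, 4·0+2·4=8≤13, objective 28.
(u,v)=(1,3): 5·1+5·3=20≤24, 4·1+2·3=10≤13, objective 25.
Maximum is 28 at (u,v)=(0,4).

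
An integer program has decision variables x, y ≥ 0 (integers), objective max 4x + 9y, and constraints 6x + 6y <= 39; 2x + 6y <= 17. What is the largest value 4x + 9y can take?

The continuous relaxation peaks at (5.5, 1) with value 31.00; rounding to a feasible lattice point costs some objective.
(x,y)=(5,1): 6·5+6·1=36≤39, 2·5+6·1=16≤17, objective 29.
(x,y)=(4,1): 6·4+6·1=30≤39, 2·4+6·1=14≤17, objective 25.
(x,y)=(6,0): 6·6+6·0=36≤39, 2·6+6·0=12≤17, objective 24.
(x,y)=(5,0): 6·5+6·0=30≤39, 2·5+6·0=10≤17, objective 20.
The best lattice point is (5,1), giving 29.

29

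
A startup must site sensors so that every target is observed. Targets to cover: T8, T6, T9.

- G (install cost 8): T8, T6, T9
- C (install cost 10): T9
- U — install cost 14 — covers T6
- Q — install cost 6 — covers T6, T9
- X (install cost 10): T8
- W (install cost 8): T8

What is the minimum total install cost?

G alone covers T8, T6, T9 — every target.
Total install cost: 8.
No cover costs less than 8.

8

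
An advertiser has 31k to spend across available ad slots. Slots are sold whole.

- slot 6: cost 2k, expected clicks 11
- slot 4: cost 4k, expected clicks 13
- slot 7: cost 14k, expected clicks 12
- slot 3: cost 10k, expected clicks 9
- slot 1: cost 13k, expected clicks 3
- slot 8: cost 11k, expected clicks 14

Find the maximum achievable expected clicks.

This is an integer program with binary decision variables.
slot 6 + slot 4 + slot 7 + slot 8: cost 2 + 4 + 14 + 11 = 31 ≤ 31, expected clicks 11 + 13 + 12 + 14 = 50.
slot 6 + slot 4 + slot 3 + slot 8: cost 2 + 4 + 10 + 11 = 27 ≤ 31, expected clicks 11 + 13 + 9 + 14 = 47.
Best is slot 6, slot 4, slot 7, and slot 8 with total expected clicks 50.

50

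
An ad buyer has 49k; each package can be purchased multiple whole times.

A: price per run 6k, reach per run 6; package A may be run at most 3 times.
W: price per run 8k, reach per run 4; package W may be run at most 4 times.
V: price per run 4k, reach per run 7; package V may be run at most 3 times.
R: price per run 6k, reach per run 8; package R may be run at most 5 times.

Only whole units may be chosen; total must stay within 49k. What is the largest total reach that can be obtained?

67

This is a bounded integer knapsack.
1×A, 3×V, and 5×R: price 48 ≤ 49, reach 1·6 + 3·7 + 5·8 = 67.
2×A, 3×V, and 4×R: price 48 ≤ 49, reach 2·6 + 3·7 + 4·8 = 65.
Best is 67.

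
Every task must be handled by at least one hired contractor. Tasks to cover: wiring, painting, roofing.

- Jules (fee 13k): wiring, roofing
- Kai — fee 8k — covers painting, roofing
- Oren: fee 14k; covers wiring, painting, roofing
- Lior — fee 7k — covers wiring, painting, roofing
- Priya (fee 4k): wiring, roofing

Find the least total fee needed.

7

The greedy cost-per-new-task heuristic would pick Priya and Lior for 11, but a cheaper cover exists.
Lior alone covers wiring, painting, roofing — every task.
Total fee: 7.
No cover costs less than 7.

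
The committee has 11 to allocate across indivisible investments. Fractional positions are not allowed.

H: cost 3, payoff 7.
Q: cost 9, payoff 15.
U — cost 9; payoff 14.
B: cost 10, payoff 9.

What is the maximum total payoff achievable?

Treat it as a binary knapsack problem.
Allowing fractional choices, the relaxed optimum would be about 20.3, but investments are indivisible.
Q: cost 9 ≤ 11, payoff 15.
B: cost 10 ≤ 11, payoff 9.
U: cost 9 ≤ 11, payoff 14.
Best is Q with total payoff 15.

15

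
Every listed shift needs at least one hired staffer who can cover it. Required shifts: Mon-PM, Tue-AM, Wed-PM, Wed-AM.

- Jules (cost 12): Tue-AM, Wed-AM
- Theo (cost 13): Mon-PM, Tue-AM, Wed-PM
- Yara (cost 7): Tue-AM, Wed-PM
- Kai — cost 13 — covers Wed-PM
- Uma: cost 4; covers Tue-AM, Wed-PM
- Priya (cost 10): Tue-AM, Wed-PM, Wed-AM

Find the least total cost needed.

23

The greedy cost-per-new-shift heuristic would pick Uma, Priya, and Theo for 27, but a cheaper cover exists.
Choose Theo and Priya: together they cover Mon-PM, Tue-AM, Wed-PM, Wed-AM — every shift.
Total cost: 13 + 10 = 23.
No cover costs less than 23.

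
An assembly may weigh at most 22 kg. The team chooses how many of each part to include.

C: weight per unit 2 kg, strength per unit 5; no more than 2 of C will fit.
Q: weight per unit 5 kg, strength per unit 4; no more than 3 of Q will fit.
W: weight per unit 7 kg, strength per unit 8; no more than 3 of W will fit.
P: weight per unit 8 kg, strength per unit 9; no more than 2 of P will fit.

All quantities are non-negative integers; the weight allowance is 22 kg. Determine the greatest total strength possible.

28

This is a bounded integer knapsack.
Take 2×C and 2×P: weight 20 ≤ 22, strength 2·5 + 2·9 = 28.
C has the best ratio (5/2) and is taken to its limit of 2; remaining capacity is filled optimally with the others.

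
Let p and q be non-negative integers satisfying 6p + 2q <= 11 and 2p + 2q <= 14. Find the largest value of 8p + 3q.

The continuous relaxation peaks at (0, 5.5) with value 16.50; rounding to a feasible lattice point costs some objective.
(p,q)=(0,5): 6·0+2·5=10≤11, 2·0+2·5=10≤14, objective 15.
(p,q)=(0,4): 6·0+2·4=8≤11, 2·0+2·4=8≤14, objective 12.
The best lattice point is (0,5), giving 15.

15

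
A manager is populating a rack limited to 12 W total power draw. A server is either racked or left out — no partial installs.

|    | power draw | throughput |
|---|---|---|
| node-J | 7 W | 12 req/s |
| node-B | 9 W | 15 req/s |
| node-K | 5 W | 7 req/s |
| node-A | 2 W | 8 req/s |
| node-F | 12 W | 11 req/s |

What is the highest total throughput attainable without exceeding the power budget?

23

This is a 0-1 knapsack instance.
Allowing fractional choices, the relaxed optimum would be about 25.0, but servers are indivisible.
node-B + node-A: power draw 9 + 2 = 11 ≤ 12, throughput 15 + 8 = 23.
node-J + node-A: power draw 7 + 2 = 9 ≤ 12, throughput 12 + 8 = 20.
node-J + node-K: power draw 7 + 5 = 12 ≤ 12, throughput 12 + 7 = 19.
Best is node-B and node-A with total throughput 23.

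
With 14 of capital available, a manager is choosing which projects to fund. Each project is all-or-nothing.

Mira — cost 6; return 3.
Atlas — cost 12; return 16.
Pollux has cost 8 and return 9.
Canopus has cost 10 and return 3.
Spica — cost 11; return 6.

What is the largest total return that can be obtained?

Treat it as a binary knapsack problem.
Atlas: cost 12 ≤ 14, return 16.
Pollux: cost 8 ≤ 14, return 9.
Mira + Pollux: cost 6 + 8 = 14 ≤ 14, return 3 + 9 = 12.
Best is Atlas with total return 16.

16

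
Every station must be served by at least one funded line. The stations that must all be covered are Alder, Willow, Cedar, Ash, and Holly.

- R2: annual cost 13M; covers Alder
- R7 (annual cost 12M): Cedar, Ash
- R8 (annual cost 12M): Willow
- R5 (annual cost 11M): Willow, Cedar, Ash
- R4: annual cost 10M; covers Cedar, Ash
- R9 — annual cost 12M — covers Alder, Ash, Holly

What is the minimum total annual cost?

23

Choose R5 and R9: together they cover Alder, Willow, Cedar, Ash, Holly — every station.
Total annual cost: 11 + 12 = 23.
No cover costs less than 23.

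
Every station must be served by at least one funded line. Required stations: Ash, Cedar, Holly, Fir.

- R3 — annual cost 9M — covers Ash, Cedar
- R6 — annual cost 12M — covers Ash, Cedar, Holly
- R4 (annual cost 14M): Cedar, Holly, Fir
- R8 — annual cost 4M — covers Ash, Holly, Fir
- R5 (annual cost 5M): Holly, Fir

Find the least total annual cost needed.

13

Choose R3 and R8: together they cover Ash, Cedar, Holly, Fir — every station.
Total annual cost: 9 + 4 = 13.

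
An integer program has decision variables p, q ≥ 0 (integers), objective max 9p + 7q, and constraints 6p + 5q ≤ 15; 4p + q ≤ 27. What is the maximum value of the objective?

The continuous relaxation peaks at (2.5, 0) with value 22.50; rounding to a feasible lattice point costs some objective.
(p,q)=(0,3): 6·0+5·3=15≤15, 4·0+1·3=3≤27, objective 21.
(p,q)=(2,0): 6·2+5·0=12≤15, 4·2+1·0=8≤27, objective 18.
(p,q)=(1,1): 6·1+5·1=11≤15, 4·1+1·1=5≤27, objective 16.
(p,q)=(0,2): 6·0+5·2=10≤15, 4·0+1·2=2≤27, objective 14.
The best lattice point is (0,3), giving 21.

21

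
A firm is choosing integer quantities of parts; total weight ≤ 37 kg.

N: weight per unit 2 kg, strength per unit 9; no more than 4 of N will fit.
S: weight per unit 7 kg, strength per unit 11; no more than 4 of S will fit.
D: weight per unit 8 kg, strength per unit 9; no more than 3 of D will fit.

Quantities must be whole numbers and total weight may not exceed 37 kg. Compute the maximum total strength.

This is a bounded integer knapsack.
Take 4×N and 4×S: weight 36 ≤ 37, strength 4·9 + 4·11 = 80.
N has the best ratio (9/2) and is taken to its limit of 4; remaining capacity is filled optimally with the others.

80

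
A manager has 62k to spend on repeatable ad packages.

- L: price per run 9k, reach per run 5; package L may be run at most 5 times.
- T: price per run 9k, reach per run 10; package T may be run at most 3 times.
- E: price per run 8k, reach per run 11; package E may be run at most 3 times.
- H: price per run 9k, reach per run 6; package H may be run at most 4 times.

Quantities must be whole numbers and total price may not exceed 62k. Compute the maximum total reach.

This is a bounded integer knapsack.
1×L, 3×T, and 3×E: price 60 ≤ 62, reach 1·5 + 3·10 + 3·11 = 68.
3×T, 3×E, and 1×H: price 60 ≤ 62, reach 3·10 + 3·11 + 1·6 = 69.
Best is 69.

69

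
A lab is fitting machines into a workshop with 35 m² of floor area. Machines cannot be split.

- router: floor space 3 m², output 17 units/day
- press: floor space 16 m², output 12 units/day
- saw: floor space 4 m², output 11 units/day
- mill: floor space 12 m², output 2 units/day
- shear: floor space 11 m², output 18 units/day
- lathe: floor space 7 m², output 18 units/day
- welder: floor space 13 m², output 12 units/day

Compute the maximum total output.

65

This is an integer program with binary decision variables.
Allowing fractional choices, the relaxed optimum would be about 73.2, but machines are indivisible.
saw + shear + lathe + welder: floor space 4 + 11 + 7 + 13 = 35 ≤ 35, output 11 + 18 + 18 + 12 = 59.
router + shear + lathe + welder: floor space 3 + 11 + 7 + 13 = 34 ≤ 35, output 17 + 18 + 18 + 12 = 65.
router + saw + shear + lathe: floor space 3 + 4 + 11 + 7 = 25 ≤ 35, output 17 + 11 + 18 + 18 = 64.
Best is router, shear, lathe, and welder with total output 65.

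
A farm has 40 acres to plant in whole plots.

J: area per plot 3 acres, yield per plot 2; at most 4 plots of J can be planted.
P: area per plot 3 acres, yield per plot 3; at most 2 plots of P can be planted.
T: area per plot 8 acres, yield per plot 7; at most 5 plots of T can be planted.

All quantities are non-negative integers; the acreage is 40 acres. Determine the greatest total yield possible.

2×P and 4×T: area 38 ≤ 40, yield 2·3 + 4·7 = 34.
5×T: area 40 ≤ 40, yield 5·7 = 35.
Best is 35.

35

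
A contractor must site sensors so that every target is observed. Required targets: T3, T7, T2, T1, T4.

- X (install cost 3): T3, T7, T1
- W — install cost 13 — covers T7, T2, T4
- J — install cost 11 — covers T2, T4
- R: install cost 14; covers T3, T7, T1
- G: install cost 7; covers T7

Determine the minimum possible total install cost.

This is a weighted set-cover instance.
Choose X and J: together they cover T3, T7, T2, T1, T4 — every target.
Total install cost: 3 + 11 = 14.
No cover costs less than 14.

14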